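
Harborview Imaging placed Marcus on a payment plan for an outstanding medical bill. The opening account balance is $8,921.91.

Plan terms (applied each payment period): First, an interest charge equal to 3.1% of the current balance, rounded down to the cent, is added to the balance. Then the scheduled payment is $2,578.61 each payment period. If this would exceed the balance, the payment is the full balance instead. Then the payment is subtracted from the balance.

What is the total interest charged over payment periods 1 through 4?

$669.20

# | Opening | Interest | Payment | End bal
1 | $8,921.91 | $276.57 | $2,578.61 | $6,619.87
2 | $6,619.87 | $205.21 | $2,578.61 | $4,246.47
3 | $4,246.47 | $131.64 | $2,578.61 | $1,799.50
4 | $1,799.50 | $55.78 | $1,855.28 | $0.00
Total interest: $276.57 + $205.21 + $131.64 + $55.78 = $669.20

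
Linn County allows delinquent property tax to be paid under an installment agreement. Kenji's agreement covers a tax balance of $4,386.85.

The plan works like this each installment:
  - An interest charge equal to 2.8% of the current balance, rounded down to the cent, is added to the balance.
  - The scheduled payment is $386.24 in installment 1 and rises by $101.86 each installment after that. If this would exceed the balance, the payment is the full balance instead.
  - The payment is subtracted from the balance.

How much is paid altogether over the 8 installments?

Installment 1: opening $4,386.85; interest $122.83 → $4,509.68; payment $386.24; balance $4,123.44
Installment 2: opening $4,123.44; interest $115.45 → $4,238.89; payment $488.10; balance $3,750.79
Installment 3: opening $3,750.79; interest $105.02 → $3,855.81; payment $589.96; balance $3,265.85
Installment 4: opening $3,265.85; interest $91.44 → $3,357.29; payment $691.82; balance $2,665.47
Installment 5: opening $2,665.47; interest $74.63 → $2,740.10; payment $793.68; balance $1,946.42
Installment 6: opening $1,946.42; interest $54.49 → $2,000.91; payment $895.54; balance $1,105.37
Installment 7: opening $1,105.37; interest $30.95 → $1,136.32; payment $997.40; balance $138.92
Installment 8: opening $138.92; interest $3.88 → $142.80; payment $142.80; balance $0.00
Total paid: $4,985.54

$4,985.54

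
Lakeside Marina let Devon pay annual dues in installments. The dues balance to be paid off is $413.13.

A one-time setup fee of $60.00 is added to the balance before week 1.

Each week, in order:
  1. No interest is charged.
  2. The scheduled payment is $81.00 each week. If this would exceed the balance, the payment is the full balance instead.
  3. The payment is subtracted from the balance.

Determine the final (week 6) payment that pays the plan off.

$68.13

# | Opening | Payment | End bal
1 | $473.13 | $81.00 | $392.13
2 | $392.13 | $81.00 | $311.13
3 | $311.13 | $81.00 | $230.13
4 | $230.13 | $81.00 | $149.13
5 | $149.13 | $81.00 | $68.13
6 | $68.13 | $68.13 | $0.00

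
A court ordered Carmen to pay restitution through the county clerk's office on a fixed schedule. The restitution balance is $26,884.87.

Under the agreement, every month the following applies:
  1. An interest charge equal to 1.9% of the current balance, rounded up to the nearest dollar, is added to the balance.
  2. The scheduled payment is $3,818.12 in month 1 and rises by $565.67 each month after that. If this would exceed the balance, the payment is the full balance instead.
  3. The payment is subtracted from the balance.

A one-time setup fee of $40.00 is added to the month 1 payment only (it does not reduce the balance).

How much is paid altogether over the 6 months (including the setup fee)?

$28,806.87

# | Opening | Interest | Payment | Fee | End bal
1 | $26,884.87 | $511.00 | $3,818.12 | $40.00 | $23,577.75
2 | $23,577.75 | $448.00 | $4,383.79 | — | $19,641.96
3 | $19,641.96 | $374.00 | $4,949.46 | — | $15,066.50
4 | $15,066.50 | $287.00 | $5,515.13 | — | $9,838.37
5 | $9,838.37 | $187.00 | $6,080.80 | — | $3,944.57
6 | $3,944.57 | $75.00 | $4,019.57 | — | $0.00
Total paid: $28,806.87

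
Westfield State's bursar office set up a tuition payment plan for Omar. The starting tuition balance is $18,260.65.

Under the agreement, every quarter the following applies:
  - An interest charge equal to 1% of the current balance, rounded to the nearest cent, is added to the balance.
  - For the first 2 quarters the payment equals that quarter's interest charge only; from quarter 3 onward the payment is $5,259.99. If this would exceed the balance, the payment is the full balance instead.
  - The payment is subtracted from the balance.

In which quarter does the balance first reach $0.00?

Quarter 1: $18,260.65 +$182.61 interest = $18,443.26; pay $182.61 → $18,260.65
Quarter 2: $18,260.65 +$182.61 interest = $18,443.26; pay $182.61 → $18,260.65
Quarter 3: $18,260.65 +$182.61 interest = $18,443.26; pay $5,259.99 → $13,183.27
Quarter 4: $13,183.27 +$131.83 interest = $13,315.10; pay $5,259.99 → $8,055.11
Quarter 5: $8,055.11 +$80.55 interest = $8,135.66; pay $5,259.99 → $2,875.67
Quarter 6: $2,875.67 +$28.76 interest = $2,904.43; pay $2,904.43 → $0.00
Balance reaches $0.00 in quarter 6.

6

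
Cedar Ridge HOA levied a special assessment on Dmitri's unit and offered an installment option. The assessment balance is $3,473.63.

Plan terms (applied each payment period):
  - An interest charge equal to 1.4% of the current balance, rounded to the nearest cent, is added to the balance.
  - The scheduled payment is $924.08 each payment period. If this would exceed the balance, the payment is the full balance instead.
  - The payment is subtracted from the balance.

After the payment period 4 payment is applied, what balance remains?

# | Opening | Interest | Payment | End bal
1 | $3,473.63 | $48.63 | $924.08 | $2,598.18
2 | $2,598.18 | $36.37 | $924.08 | $1,710.47
3 | $1,710.47 | $23.95 | $924.08 | $810.34
4 | $810.34 | $11.34 | $821.68 | $0.00

$0.00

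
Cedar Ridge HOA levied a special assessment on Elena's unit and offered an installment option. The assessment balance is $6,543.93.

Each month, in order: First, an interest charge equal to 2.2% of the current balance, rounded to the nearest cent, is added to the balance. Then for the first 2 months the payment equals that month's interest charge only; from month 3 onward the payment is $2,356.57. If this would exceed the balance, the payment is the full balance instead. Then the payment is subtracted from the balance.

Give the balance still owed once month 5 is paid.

$0.00

Month 1: opening $6,543.93; interest $143.97 → $6,687.90; payment $143.97; balance $6,543.93
Month 2: opening $6,543.93; interest $143.97 → $6,687.90; payment $143.97; balance $6,543.93
Month 3: opening $6,543.93; interest $143.97 → $6,687.90; payment $2,356.57; balance $4,331.33
Month 4: opening $4,331.33; interest $95.29 → $4,426.62; payment $2,356.57; balance $2,070.05
Month 5: opening $2,070.05; interest $45.54 → $2,115.59; payment $2,115.59; balance $0.00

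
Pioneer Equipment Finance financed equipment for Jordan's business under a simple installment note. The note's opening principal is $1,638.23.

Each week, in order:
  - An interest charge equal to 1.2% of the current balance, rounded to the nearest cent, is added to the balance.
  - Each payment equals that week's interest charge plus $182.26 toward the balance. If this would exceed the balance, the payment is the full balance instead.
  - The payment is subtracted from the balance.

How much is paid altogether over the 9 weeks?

Week 1: $1,638.23 +$19.66 interest = $1,657.89; pay $201.92 → $1,455.97
Week 2: $1,455.97 +$17.47 interest = $1,473.44; pay $199.73 → $1,273.71
Week 3: $1,273.71 +$15.28 interest = $1,288.99; pay $197.54 → $1,091.45
Week 4: $1,091.45 +$13.10 interest = $1,104.55; pay $195.36 → $909.19
Week 5: $909.19 +$10.91 interest = $920.10; pay $193.17 → $726.93
Week 6: $726.93 +$8.72 interest = $735.65; pay $190.98 → $544.67
Week 7: $544.67 +$6.54 interest = $551.21; pay $188.80 → $362.41
Week 8: $362.41 +$4.35 interest = $366.76; pay $186.61 → $180.15
Week 9: $180.15 +$2.16 interest = $182.31; pay $182.31 → $0.00
Total paid: $1,736.42

$1,736.42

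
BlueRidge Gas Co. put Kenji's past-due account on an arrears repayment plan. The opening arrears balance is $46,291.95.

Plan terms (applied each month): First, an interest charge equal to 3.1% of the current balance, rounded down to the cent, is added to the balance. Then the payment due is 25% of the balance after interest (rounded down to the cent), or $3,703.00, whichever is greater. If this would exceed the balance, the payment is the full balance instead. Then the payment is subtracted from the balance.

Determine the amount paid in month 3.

# | Opening | Interest | Payment | End bal
1 | $46,291.95 | $1,435.05 | $11,931.75 | $35,795.25
2 | $35,795.25 | $1,109.65 | $9,226.22 | $27,678.68
3 | $27,678.68 | $858.03 | $7,134.17 | $21,402.54

$7,134.17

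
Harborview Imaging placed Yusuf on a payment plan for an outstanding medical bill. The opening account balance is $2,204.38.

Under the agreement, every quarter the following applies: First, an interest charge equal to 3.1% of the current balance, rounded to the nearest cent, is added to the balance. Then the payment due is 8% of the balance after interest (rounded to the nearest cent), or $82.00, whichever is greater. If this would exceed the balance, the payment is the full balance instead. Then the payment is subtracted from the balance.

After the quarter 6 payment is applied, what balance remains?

Quarter 1: $2,204.38 +$68.34 interest = $2,272.72; pay $181.82 → $2,090.90
Quarter 2: $2,090.90 +$64.82 interest = $2,155.72; pay $172.46 → $1,983.26
Quarter 3: $1,983.26 +$61.48 interest = $2,044.74; pay $163.58 → $1,881.16
Quarter 4: $1,881.16 +$58.32 interest = $1,939.48; pay $155.16 → $1,784.32
Quarter 5: $1,784.32 +$55.31 interest = $1,839.63; pay $147.17 → $1,692.46
Quarter 6: $1,692.46 +$52.47 interest = $1,744.93; pay $139.59 → $1,605.34

$1,605.34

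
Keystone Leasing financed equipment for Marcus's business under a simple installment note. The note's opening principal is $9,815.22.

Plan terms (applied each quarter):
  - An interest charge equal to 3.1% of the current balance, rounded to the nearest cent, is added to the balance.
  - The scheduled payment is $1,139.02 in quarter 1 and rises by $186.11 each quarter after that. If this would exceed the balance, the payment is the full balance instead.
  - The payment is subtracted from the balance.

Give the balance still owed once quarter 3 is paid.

Quarter 1: $9,815.22 +$304.27 interest = $10,119.49; pay $1,139.02 → $8,980.47
Quarter 2: $8,980.47 +$278.39 interest = $9,258.86; pay $1,325.13 → $7,933.73
Quarter 3: $7,933.73 +$245.95 interest = $8,179.68; pay $1,511.24 → $6,668.44

$6,668.44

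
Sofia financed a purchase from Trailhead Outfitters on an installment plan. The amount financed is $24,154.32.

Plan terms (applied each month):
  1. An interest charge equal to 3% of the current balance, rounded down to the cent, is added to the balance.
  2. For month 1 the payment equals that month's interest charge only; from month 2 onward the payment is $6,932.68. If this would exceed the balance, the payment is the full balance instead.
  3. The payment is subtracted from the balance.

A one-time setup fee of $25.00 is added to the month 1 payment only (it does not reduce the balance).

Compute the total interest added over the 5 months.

# | Opening | Interest | Payment | Fee | End bal
1 | $24,154.32 | $724.62 | $724.62 | $25.00 | $24,154.32
2 | $24,154.32 | $724.62 | $6,932.68 | — | $17,946.26
3 | $17,946.26 | $538.38 | $6,932.68 | — | $11,551.96
4 | $11,551.96 | $346.55 | $6,932.68 | — | $4,965.83
5 | $4,965.83 | $148.97 | $5,114.80 | — | $0.00
Total interest: $724.62 + $724.62 + $538.38 + $346.55 + $148.97 = $2,483.14

$2,483.14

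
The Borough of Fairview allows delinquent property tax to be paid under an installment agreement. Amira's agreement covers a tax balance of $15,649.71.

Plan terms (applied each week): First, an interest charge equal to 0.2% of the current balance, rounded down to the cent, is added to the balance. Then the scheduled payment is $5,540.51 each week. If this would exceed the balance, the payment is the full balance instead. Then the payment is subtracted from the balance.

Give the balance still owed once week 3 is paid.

Week 1: $15,649.71 +$31.29 interest = $15,681.00; pay $5,540.51 → $10,140.49
Week 2: $10,140.49 +$20.28 interest = $10,160.77; pay $5,540.51 → $4,620.26
Week 3: $4,620.26 +$9.24 interest = $4,629.50; pay $4,629.50 → $0.00

$0.00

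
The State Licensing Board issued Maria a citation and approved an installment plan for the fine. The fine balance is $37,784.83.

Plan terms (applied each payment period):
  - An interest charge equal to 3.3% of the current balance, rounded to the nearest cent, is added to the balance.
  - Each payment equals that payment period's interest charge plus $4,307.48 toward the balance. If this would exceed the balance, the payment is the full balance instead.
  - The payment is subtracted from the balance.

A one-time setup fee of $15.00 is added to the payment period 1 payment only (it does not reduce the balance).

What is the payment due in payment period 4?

$5,127.94

# | Opening | Interest | Payment | Fee | End bal
1 | $37,784.83 | $1,246.90 | $5,554.38 | $15.00 | $33,477.35
2 | $33,477.35 | $1,104.75 | $5,412.23 | — | $29,169.87
3 | $29,169.87 | $962.61 | $5,270.09 | — | $24,862.39
4 | $24,862.39 | $820.46 | $5,127.94 | — | $20,554.91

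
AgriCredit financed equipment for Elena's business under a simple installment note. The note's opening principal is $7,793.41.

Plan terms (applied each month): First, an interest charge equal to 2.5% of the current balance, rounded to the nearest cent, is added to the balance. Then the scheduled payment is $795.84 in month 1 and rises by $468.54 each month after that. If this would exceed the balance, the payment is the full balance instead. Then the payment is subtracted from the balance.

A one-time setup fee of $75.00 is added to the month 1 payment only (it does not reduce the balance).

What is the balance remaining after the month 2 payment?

Month 1: $7,793.41 +$194.84 interest = $7,988.25; pay $795.84 (+ $75.00 fee) → $7,192.41
Month 2: $7,192.41 +$179.81 interest = $7,372.22; pay $1,264.38 → $6,107.84

$6,107.84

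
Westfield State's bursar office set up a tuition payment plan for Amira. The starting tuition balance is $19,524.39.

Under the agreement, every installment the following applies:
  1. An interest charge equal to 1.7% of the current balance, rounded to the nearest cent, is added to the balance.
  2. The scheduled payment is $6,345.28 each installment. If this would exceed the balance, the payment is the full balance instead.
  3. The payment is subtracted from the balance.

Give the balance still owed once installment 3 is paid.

# | Opening | Interest | Payment | End bal
1 | $19,524.39 | $331.91 | $6,345.28 | $13,511.02
2 | $13,511.02 | $229.69 | $6,345.28 | $7,395.43
3 | $7,395.43 | $125.72 | $6,345.28 | $1,175.87

$1,175.87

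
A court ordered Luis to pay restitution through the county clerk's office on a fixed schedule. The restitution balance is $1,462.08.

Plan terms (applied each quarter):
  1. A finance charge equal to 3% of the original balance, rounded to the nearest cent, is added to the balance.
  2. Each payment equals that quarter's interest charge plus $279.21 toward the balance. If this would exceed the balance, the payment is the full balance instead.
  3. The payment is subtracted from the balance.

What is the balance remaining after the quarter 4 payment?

$345.24

Quarter 1: opening $1,462.08; interest $43.86 → $1,505.94; payment $323.07; balance $1,182.87
Quarter 2: opening $1,182.87; interest $43.86 → $1,226.73; payment $323.07; balance $903.66
Quarter 3: opening $903.66; interest $43.86 → $947.52; payment $323.07; balance $624.45
Quarter 4: opening $624.45; interest $43.86 → $668.31; payment $323.07; balance $345.24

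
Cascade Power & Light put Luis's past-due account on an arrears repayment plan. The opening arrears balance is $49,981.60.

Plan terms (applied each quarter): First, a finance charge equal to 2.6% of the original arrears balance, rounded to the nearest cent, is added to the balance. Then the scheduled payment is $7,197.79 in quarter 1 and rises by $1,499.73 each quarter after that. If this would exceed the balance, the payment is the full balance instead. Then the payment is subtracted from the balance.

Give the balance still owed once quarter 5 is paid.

Quarter 1: opening $49,981.60; interest $1,299.52 → $51,281.12; payment $7,197.79; balance $44,083.33
Quarter 2: opening $44,083.33; interest $1,299.52 → $45,382.85; payment $8,697.52; balance $36,685.33
Quarter 3: opening $36,685.33; interest $1,299.52 → $37,984.85; payment $10,197.25; balance $27,787.60
Quarter 4: opening $27,787.60; interest $1,299.52 → $29,087.12; payment $11,696.98; balance $17,390.14
Quarter 5: opening $17,390.14; interest $1,299.52 → $18,689.66; payment $13,196.71; balance $5,492.95

$5,492.95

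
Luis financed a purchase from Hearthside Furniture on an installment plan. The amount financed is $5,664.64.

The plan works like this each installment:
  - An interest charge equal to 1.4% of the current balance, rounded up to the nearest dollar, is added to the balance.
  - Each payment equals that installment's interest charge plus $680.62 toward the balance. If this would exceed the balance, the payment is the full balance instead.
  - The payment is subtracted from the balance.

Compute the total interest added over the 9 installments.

Installment 1: opening $5,664.64; interest $80.00 → $5,744.64; payment $760.62; balance $4,984.02
Installment 2: opening $4,984.02; interest $70.00 → $5,054.02; payment $750.62; balance $4,303.40
Installment 3: opening $4,303.40; interest $61.00 → $4,364.40; payment $741.62; balance $3,622.78
Installment 4: opening $3,622.78; interest $51.00 → $3,673.78; payment $731.62; balance $2,942.16
Installment 5: opening $2,942.16; interest $42.00 → $2,984.16; payment $722.62; balance $2,261.54
Installment 6: opening $2,261.54; interest $32.00 → $2,293.54; payment $712.62; balance $1,580.92
Installment 7: opening $1,580.92; interest $23.00 → $1,603.92; payment $703.62; balance $900.30
Installment 8: opening $900.30; interest $13.00 → $913.30; payment $693.62; balance $219.68
Installment 9: opening $219.68; interest $4.00 → $223.68; payment $223.68; balance $0.00
Total interest: $80.00 + $70.00 + $61.00 + $51.00 + $42.00 + $32.00 + $23.00 + $13.00 + $4.00 = $376.00

$376.00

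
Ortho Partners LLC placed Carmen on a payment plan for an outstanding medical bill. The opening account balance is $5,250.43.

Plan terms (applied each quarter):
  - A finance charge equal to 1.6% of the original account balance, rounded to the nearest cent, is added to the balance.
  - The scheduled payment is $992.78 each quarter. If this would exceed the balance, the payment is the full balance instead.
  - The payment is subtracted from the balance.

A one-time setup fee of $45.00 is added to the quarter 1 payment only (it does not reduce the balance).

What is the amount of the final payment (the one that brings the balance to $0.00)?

$790.59

Quarter 1: $5,250.43 +$84.01 interest = $5,334.44; pay $992.78 (+ $45.00 fee) → $4,341.66
Quarter 2: $4,341.66 +$84.01 interest = $4,425.67; pay $992.78 → $3,432.89
Quarter 3: $3,432.89 +$84.01 interest = $3,516.90; pay $992.78 → $2,524.12
Quarter 4: $2,524.12 +$84.01 interest = $2,608.13; pay $992.78 → $1,615.35
Quarter 5: $1,615.35 +$84.01 interest = $1,699.36; pay $992.78 → $706.58
Quarter 6: $706.58 +$84.01 interest = $790.59; pay $790.59 → $0.00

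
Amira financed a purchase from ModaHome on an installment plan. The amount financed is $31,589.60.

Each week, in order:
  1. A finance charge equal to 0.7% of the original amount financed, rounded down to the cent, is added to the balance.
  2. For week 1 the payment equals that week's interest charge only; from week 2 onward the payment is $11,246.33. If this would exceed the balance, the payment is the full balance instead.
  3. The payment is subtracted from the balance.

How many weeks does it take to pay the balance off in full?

# | Opening | Interest | Payment | End bal
1 | $31,589.60 | $221.12 | $221.12 | $31,589.60
2 | $31,589.60 | $221.12 | $11,246.33 | $20,564.39
3 | $20,564.39 | $221.12 | $11,246.33 | $9,539.18
4 | $9,539.18 | $221.12 | $9,760.30 | $0.00
Balance reaches $0.00 in week 4.

4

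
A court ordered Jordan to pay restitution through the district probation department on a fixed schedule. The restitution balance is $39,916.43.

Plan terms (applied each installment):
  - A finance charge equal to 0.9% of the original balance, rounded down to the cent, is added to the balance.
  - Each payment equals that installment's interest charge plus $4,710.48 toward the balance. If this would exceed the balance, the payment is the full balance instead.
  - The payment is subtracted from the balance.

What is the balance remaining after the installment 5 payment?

$16,364.03

# | Opening | Interest | Payment | End bal
1 | $39,916.43 | $359.24 | $5,069.72 | $35,205.95
2 | $35,205.95 | $359.24 | $5,069.72 | $30,495.47
3 | $30,495.47 | $359.24 | $5,069.72 | $25,784.99
4 | $25,784.99 | $359.24 | $5,069.72 | $21,074.51
5 | $21,074.51 | $359.24 | $5,069.72 | $16,364.03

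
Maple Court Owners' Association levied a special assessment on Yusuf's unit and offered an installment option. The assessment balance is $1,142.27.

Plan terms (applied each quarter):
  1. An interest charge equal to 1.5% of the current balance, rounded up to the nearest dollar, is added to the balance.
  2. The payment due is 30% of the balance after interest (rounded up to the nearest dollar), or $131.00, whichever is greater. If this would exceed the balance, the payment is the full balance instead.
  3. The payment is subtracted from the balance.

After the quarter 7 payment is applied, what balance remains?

Quarter 1: opening $1,142.27; interest $18.00 → $1,160.27; payment $349.00; balance $811.27
Quarter 2: opening $811.27; interest $13.00 → $824.27; payment $248.00; balance $576.27
Quarter 3: opening $576.27; interest $9.00 → $585.27; payment $176.00; balance $409.27
Quarter 4: opening $409.27; interest $7.00 → $416.27; payment $131.00; balance $285.27
Quarter 5: opening $285.27; interest $5.00 → $290.27; payment $131.00; balance $159.27
Quarter 6: opening $159.27; interest $3.00 → $162.27; payment $131.00; balance $31.27
Quarter 7: opening $31.27; interest $1.00 → $32.27; payment $32.27; balance $0.00

$0.00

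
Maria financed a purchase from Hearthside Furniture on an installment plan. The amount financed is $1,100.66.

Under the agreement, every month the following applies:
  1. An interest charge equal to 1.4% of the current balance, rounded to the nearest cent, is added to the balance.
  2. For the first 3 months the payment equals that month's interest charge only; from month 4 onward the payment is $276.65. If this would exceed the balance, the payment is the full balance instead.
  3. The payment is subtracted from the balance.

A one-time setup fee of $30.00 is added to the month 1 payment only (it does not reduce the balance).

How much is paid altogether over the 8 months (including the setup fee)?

$1,216.84

Month 1: opening $1,100.66; interest $15.41 → $1,116.07; payment $15.41 (+ $30.00 fee); balance $1,100.66
Month 2: opening $1,100.66; interest $15.41 → $1,116.07; payment $15.41; balance $1,100.66
Month 3: opening $1,100.66; interest $15.41 → $1,116.07; payment $15.41; balance $1,100.66
Month 4: opening $1,100.66; interest $15.41 → $1,116.07; payment $276.65; balance $839.42
Month 5: opening $839.42; interest $11.75 → $851.17; payment $276.65; balance $574.52
Month 6: opening $574.52; interest $8.04 → $582.56; payment $276.65; balance $305.91
Month 7: opening $305.91; interest $4.28 → $310.19; payment $276.65; balance $33.54
Month 8: opening $33.54; interest $0.47 → $34.01; payment $34.01; balance $0.00
Total paid: $1,216.84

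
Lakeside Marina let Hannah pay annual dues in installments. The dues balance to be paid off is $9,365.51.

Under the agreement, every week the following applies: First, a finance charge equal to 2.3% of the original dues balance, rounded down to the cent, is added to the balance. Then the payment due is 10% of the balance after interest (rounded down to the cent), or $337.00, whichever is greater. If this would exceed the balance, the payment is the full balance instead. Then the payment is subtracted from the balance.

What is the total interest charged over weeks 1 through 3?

$646.20

Week 1: opening $9,365.51; interest $215.40 → $9,580.91; payment $958.09; balance $8,622.82
Week 2: opening $8,622.82; interest $215.40 → $8,838.22; payment $883.82; balance $7,954.40
Week 3: opening $7,954.40; interest $215.40 → $8,169.80; payment $816.98; balance $7,352.82
Total interest: $215.40 + $215.40 + $215.40 = $646.20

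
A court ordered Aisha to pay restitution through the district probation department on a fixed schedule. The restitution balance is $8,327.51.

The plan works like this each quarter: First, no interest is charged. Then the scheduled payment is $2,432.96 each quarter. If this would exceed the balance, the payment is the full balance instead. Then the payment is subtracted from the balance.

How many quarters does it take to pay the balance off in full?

Quarter 1: opening $8,327.51; payment $2,432.96; balance $5,894.55
Quarter 2: opening $5,894.55; payment $2,432.96; balance $3,461.59
Quarter 3: opening $3,461.59; payment $2,432.96; balance $1,028.63
Quarter 4: opening $1,028.63; payment $1,028.63; balance $0.00
Balance reaches $0.00 in quarter 4.

4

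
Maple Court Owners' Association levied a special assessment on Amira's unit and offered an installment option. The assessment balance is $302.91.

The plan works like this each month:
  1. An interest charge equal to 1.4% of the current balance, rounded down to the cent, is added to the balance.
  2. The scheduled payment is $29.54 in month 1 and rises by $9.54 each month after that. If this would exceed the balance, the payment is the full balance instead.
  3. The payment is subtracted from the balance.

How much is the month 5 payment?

Month 1: $302.91 +$4.24 interest = $307.15; pay $29.54 → $277.61
Month 2: $277.61 +$3.88 interest = $281.49; pay $39.08 → $242.41
Month 3: $242.41 +$3.39 interest = $245.80; pay $48.62 → $197.18
Month 4: $197.18 +$2.76 interest = $199.94; pay $58.16 → $141.78
Month 5: $141.78 +$1.98 interest = $143.76; pay $67.70 → $76.06

$67.70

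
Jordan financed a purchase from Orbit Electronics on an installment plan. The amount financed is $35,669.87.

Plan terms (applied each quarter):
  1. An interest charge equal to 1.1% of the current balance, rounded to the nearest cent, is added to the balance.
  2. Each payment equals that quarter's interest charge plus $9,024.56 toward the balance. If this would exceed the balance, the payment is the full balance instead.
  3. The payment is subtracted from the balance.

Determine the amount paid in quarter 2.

Quarter 1: $35,669.87 +$392.37 interest = $36,062.24; pay $9,416.93 → $26,645.31
Quarter 2: $26,645.31 +$293.10 interest = $26,938.41; pay $9,317.66 → $17,620.75

$9,317.66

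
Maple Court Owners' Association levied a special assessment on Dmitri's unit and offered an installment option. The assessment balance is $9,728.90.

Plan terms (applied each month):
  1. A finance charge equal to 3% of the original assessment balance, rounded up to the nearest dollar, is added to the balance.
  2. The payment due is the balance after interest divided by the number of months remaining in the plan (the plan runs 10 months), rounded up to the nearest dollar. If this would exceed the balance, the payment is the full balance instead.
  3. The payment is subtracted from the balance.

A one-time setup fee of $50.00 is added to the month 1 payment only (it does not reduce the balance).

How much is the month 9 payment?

# | Opening | Interest | Payment | Fee | End bal
1 | $9,728.90 | $292.00 | $1,003.00 | $50.00 | $9,017.90
2 | $9,017.90 | $292.00 | $1,035.00 | — | $8,274.90
3 | $8,274.90 | $292.00 | $1,071.00 | — | $7,495.90
4 | $7,495.90 | $292.00 | $1,113.00 | — | $6,674.90
5 | $6,674.90 | $292.00 | $1,162.00 | — | $5,804.90
6 | $5,804.90 | $292.00 | $1,220.00 | — | $4,876.90
7 | $4,876.90 | $292.00 | $1,293.00 | — | $3,875.90
8 | $3,875.90 | $292.00 | $1,390.00 | — | $2,777.90
9 | $2,777.90 | $292.00 | $1,535.00 | — | $1,534.90

$1,535.00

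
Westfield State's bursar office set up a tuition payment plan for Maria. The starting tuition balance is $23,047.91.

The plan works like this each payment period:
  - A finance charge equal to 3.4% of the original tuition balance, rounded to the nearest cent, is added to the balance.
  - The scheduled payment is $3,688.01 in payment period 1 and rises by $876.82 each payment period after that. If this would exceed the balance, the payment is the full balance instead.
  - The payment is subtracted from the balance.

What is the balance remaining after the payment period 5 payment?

$0.00

# | Opening | Interest | Payment | End bal
1 | $23,047.91 | $783.63 | $3,688.01 | $20,143.53
2 | $20,143.53 | $783.63 | $4,564.83 | $16,362.33
3 | $16,362.33 | $783.63 | $5,441.65 | $11,704.31
4 | $11,704.31 | $783.63 | $6,318.47 | $6,169.47
5 | $6,169.47 | $783.63 | $6,953.10 | $0.00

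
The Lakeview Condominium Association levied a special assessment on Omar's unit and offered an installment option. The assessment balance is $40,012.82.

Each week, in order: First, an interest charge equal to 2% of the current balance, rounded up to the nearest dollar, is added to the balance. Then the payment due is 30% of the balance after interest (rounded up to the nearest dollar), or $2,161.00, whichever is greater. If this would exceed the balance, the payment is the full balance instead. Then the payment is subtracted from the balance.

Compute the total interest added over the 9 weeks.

$2,626.00

Week 1: $40,012.82 +$801.00 interest = $40,813.82; pay $12,245.00 → $28,568.82
Week 2: $28,568.82 +$572.00 interest = $29,140.82; pay $8,743.00 → $20,397.82
Week 3: $20,397.82 +$408.00 interest = $20,805.82; pay $6,242.00 → $14,563.82
Week 4: $14,563.82 +$292.00 interest = $14,855.82; pay $4,457.00 → $10,398.82
Week 5: $10,398.82 +$208.00 interest = $10,606.82; pay $3,183.00 → $7,423.82
Week 6: $7,423.82 +$149.00 interest = $7,572.82; pay $2,272.00 → $5,300.82
Week 7: $5,300.82 +$107.00 interest = $5,407.82; pay $2,161.00 → $3,246.82
Week 8: $3,246.82 +$65.00 interest = $3,311.82; pay $2,161.00 → $1,150.82
Week 9: $1,150.82 +$24.00 interest = $1,174.82; pay $1,174.82 → $0.00
Total interest: $801.00 + $572.00 + $408.00 + $292.00 + $208.00 + $149.00 + $107.00 + $65.00 + $24.00 = $2,626.00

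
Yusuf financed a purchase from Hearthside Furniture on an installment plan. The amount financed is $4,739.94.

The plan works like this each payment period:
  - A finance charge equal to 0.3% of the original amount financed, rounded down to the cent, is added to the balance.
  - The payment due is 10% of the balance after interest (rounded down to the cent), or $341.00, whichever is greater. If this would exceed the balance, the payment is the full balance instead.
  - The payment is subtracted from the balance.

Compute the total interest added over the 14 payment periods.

$198.94

Payment period 1: opening $4,739.94; interest $14.21 → $4,754.15; payment $475.41; balance $4,278.74
Payment period 2: opening $4,278.74; interest $14.21 → $4,292.95; payment $429.29; balance $3,863.66
Payment period 3: opening $3,863.66; interest $14.21 → $3,877.87; payment $387.78; balance $3,490.09
Payment period 4: opening $3,490.09; interest $14.21 → $3,504.30; payment $350.43; balance $3,153.87
Payment period 5: opening $3,153.87; interest $14.21 → $3,168.08; payment $341.00; balance $2,827.08
Payment period 6: opening $2,827.08; interest $14.21 → $2,841.29; payment $341.00; balance $2,500.29
Payment period 7: opening $2,500.29; interest $14.21 → $2,514.50; payment $341.00; balance $2,173.50
Payment period 8: opening $2,173.50; interest $14.21 → $2,187.71; payment $341.00; balance $1,846.71
Payment period 9: opening $1,846.71; interest $14.21 → $1,860.92; payment $341.00; balance $1,519.92
Payment period 10: opening $1,519.92; interest $14.21 → $1,534.13; payment $341.00; balance $1,193.13
Payment period 11: opening $1,193.13; interest $14.21 → $1,207.34; payment $341.00; balance $866.34
Payment period 12: opening $866.34; interest $14.21 → $880.55; payment $341.00; balance $539.55
Payment period 13: opening $539.55; interest $14.21 → $553.76; payment $341.00; balance $212.76
Payment period 14: opening $212.76; interest $14.21 → $226.97; payment $226.97; balance $0.00
Total interest: $14.21 + $14.21 + $14.21 + $14.21 + $14.21 + $14.21 + $14.21 + $14.21 + $14.21 + $14.21 + $14.21 + $14.21 + $14.21 + $14.21 = $198.94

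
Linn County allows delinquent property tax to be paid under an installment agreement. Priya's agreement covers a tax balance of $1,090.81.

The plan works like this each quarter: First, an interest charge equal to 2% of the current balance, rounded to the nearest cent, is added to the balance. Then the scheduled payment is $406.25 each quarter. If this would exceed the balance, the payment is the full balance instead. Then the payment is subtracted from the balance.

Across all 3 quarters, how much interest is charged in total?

Quarter 1: opening $1,090.81; interest $21.82 → $1,112.63; payment $406.25; balance $706.38
Quarter 2: opening $706.38; interest $14.13 → $720.51; payment $406.25; balance $314.26
Quarter 3: opening $314.26; interest $6.29 → $320.55; payment $320.55; balance $0.00
Total interest: $21.82 + $14.13 + $6.29 = $42.24

$42.24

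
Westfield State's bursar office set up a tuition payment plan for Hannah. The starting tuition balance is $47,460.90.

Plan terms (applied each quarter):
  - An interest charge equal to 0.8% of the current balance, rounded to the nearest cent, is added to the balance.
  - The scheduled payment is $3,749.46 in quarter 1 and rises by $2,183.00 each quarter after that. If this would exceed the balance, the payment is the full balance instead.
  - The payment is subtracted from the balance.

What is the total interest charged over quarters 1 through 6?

$1,518.03

Quarter 1: opening $47,460.90; interest $379.69 → $47,840.59; payment $3,749.46; balance $44,091.13
Quarter 2: opening $44,091.13; interest $352.73 → $44,443.86; payment $5,932.46; balance $38,511.40
Quarter 3: opening $38,511.40; interest $308.09 → $38,819.49; payment $8,115.46; balance $30,704.03
Quarter 4: opening $30,704.03; interest $245.63 → $30,949.66; payment $10,298.46; balance $20,651.20
Quarter 5: opening $20,651.20; interest $165.21 → $20,816.41; payment $12,481.46; balance $8,334.95
Quarter 6: opening $8,334.95; interest $66.68 → $8,401.63; payment $8,401.63; balance $0.00
Total interest: $379.69 + $352.73 + $308.09 + $245.63 + $165.21 + $66.68 = $1,518.03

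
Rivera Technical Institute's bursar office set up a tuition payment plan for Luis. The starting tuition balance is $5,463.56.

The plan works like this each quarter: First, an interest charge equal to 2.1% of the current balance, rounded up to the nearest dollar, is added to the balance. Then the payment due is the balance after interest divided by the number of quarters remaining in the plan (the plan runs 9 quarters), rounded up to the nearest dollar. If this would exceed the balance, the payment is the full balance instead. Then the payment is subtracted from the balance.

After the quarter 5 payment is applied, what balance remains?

$2,695.56

Quarter 1: opening $5,463.56; interest $115.00 → $5,578.56; payment $620.00; balance $4,958.56
Quarter 2: opening $4,958.56; interest $105.00 → $5,063.56; payment $633.00; balance $4,430.56
Quarter 3: opening $4,430.56; interest $94.00 → $4,524.56; payment $647.00; balance $3,877.56
Quarter 4: opening $3,877.56; interest $82.00 → $3,959.56; payment $660.00; balance $3,299.56
Quarter 5: opening $3,299.56; interest $70.00 → $3,369.56; payment $674.00; balance $2,695.56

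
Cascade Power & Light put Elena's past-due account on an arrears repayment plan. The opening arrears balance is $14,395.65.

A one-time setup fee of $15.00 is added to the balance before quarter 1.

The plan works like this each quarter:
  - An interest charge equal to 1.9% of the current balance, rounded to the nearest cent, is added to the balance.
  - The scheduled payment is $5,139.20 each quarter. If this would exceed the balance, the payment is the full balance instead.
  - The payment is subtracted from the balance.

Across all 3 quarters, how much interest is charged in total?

$542.32

Quarter 1: $14,410.65 +$273.80 interest = $14,684.45; pay $5,139.20 → $9,545.25
Quarter 2: $9,545.25 +$181.36 interest = $9,726.61; pay $5,139.20 → $4,587.41
Quarter 3: $4,587.41 +$87.16 interest = $4,674.57; pay $4,674.57 → $0.00
Total interest: $273.80 + $181.36 + $87.16 = $542.32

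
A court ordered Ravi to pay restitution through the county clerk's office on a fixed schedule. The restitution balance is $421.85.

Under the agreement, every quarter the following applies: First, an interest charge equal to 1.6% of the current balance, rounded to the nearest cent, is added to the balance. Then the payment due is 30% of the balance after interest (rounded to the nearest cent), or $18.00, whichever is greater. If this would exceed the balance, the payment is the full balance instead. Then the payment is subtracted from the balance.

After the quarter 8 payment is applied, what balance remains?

Quarter 1: $421.85 +$6.75 interest = $428.60; pay $128.58 → $300.02
Quarter 2: $300.02 +$4.80 interest = $304.82; pay $91.45 → $213.37
Quarter 3: $213.37 +$3.41 interest = $216.78; pay $65.03 → $151.75
Quarter 4: $151.75 +$2.43 interest = $154.18; pay $46.25 → $107.93
Quarter 5: $107.93 +$1.73 interest = $109.66; pay $32.90 → $76.76
Quarter 6: $76.76 +$1.23 interest = $77.99; pay $23.40 → $54.59
Quarter 7: $54.59 +$0.87 interest = $55.46; pay $18.00 → $37.46
Quarter 8: $37.46 +$0.60 interest = $38.06; pay $18.00 → $20.06

$20.06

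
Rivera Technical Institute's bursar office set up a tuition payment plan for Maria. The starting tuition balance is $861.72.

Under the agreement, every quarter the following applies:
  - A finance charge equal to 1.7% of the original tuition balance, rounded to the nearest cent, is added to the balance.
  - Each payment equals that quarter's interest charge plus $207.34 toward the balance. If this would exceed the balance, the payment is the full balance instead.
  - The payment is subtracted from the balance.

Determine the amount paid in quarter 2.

Quarter 1: $861.72 +$14.65 interest = $876.37; pay $221.99 → $654.38
Quarter 2: $654.38 +$14.65 interest = $669.03; pay $221.99 → $447.04

$221.99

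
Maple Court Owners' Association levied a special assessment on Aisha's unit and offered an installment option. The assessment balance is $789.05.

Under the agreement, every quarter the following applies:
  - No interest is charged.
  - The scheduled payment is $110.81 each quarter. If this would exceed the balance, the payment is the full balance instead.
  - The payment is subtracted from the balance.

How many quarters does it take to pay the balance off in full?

8

Quarter 1: opening $789.05; payment $110.81; balance $678.24
Quarter 2: opening $678.24; payment $110.81; balance $567.43
Quarter 3: opening $567.43; payment $110.81; balance $456.62
Quarter 4: opening $456.62; payment $110.81; balance $345.81
Quarter 5: opening $345.81; payment $110.81; balance $235.00
Quarter 6: opening $235.00; payment $110.81; balance $124.19
Quarter 7: opening $124.19; payment $110.81; balance $13.38
Quarter 8: opening $13.38; payment $13.38; balance $0.00
Balance reaches $0.00 in quarter 8.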